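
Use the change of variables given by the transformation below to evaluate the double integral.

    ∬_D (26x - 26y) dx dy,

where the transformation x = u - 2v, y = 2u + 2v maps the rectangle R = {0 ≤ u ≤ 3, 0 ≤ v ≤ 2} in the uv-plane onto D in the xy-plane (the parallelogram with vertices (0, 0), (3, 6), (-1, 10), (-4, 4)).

Compute the Jacobian determinant of (x, y) with respect to (u, v):

    ∂(x,y)/∂(u,v) = | 1  -2 | = (1)(2) - (-2)(2) = 6.
                   | 2  2 |

Its absolute value is |J| = 6 (the area scaling factor).

Substituting x = u - 2v, y = 2u + 2v into the integrand,

    26x - 26y → -26u - 104v,

so the integral becomes

    ∬_R (-26u - 104v) · |J| du dv = ∫_0^3 ∫_0^2 (-156u - 624v) dv du.

Inner (v): -312u - 1248.
Outer (u): -5148.

Therefore ∬_D (26x - 26y) dx dy = -5148.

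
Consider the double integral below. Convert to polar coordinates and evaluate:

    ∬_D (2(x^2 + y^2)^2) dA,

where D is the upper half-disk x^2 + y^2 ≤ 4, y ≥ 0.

The region D is 0 ≤ r ≤ 2, 0 ≤ θ ≤ π in polar coordinates, where x = r cos(θ), y = r sin(θ), and dA = r dr dθ.

Under the substitution, the integrand becomes 2r^4, so

    ∬_D (2(x^2 + y^2)^2) dA = ∫_{0}^{π} ∫_{0}^{2} (2r^4) · r dr dθ.

Inner integral (in r): ∫_{0}^{2} (2r^4) · r dr = 64/3.

Outer integral (in θ): ∫_{0}^{π} (64/3) dθ = 64π/3.

Therefore ∬_D (2(x^2 + y^2)^2) dA = 64π/3.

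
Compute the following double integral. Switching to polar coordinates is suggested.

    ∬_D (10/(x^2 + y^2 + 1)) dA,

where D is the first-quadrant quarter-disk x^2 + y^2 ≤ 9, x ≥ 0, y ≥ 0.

The region D is 0 ≤ r ≤ 3, 0 ≤ θ ≤ π/2 in polar coordinates, where x = r cos(θ), y = r sin(θ), and dA = r dr dθ.

Under the substitution, the integrand becomes 10/(r^2 + 1), so

    ∬_D (10/(x^2 + y^2 + 1)) dA = ∫_{0}^{π/2} ∫_{0}^{3} (10/(r^2 + 1)) · r dr dθ.

Inner integral (in r): ∫_{0}^{3} (10/(r^2 + 1)) · r dr = log(100000).

Outer integral (in θ): ∫_{0}^{π/2} (log(100000)) dθ = log(100000^(π/2)).

Therefore ∬_D (10/(x^2 + y^2 + 1)) dA = log(100000^(π/2)).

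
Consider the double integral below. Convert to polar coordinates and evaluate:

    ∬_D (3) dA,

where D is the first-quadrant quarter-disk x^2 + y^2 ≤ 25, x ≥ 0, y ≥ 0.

The region D is 0 ≤ r ≤ 5, 0 ≤ θ ≤ π/2 in polar coordinates, where x = r cos(θ), y = r sin(θ), and dA = r dr dθ.

Under the substitution, the integrand becomes 3, so

    ∬_D (3) dA = ∫_{0}^{π/2} ∫_{0}^{5} (3) · r dr dθ.

Inner integral (in r): ∫_{0}^{5} (3) · r dr = 75/2.

Outer integral (in θ): ∫_{0}^{π/2} (75/2) dθ = 75π/4.

Therefore ∬_D (3) dA = 75π/4.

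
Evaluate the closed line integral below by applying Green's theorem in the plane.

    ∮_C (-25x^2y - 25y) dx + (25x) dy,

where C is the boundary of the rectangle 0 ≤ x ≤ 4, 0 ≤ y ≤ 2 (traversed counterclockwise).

Green's theorem converts the closed line integral into a double integral over the enclosed region D:

    ∮_C P dx + Q dy = ∬_D (∂Q/∂x - ∂P/∂y) dA.

Here P = -25x^2y - 25y, Q = 25x, so

    ∂Q/∂x = 25,    ∂P/∂y = -25x^2 - 25,
    ∂Q/∂x - ∂P/∂y = 25x^2 + 50.

D is the region 0 ≤ x ≤ 4, 0 ≤ y ≤ 2. Evaluating the double integral:

    ∬_D (25x^2 + 50) dA = ∫_0^{4} ∫_0^{2} (25x^2 + 50) dy dx.

Inner (y from 0 to 2): 50x^2 + 100.
Outer (x from 0 to 4): 4400/3.

Therefore ∮_C P dx + Q dy = 4400/3.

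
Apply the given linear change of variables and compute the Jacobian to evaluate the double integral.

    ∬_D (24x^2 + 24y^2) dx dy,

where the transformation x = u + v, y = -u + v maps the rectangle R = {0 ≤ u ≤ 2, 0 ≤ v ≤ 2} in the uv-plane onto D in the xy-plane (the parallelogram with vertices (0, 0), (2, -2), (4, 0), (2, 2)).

Compute the Jacobian determinant of (x, y) with respect to (u, v):

    ∂(x,y)/∂(u,v) = | 1  1 | = (1)(1) - (1)(-1) = 2.
                   | -1  1 |

Its absolute value is |J| = 2 (the area scaling factor).

Substituting x = u + v, y = -u + v into the integrand,

    24x^2 + 24y^2 → 48u^2 + 48v^2,

so the integral becomes

    ∬_R (48u^2 + 48v^2) · |J| du dv = ∫_0^2 ∫_0^2 (96u^2 + 96v^2) dv du.

Inner (v): 192u^2 + 256.
Outer (u): 1024.

Therefore ∬_D (24x^2 + 24y^2) dx dy = 1024.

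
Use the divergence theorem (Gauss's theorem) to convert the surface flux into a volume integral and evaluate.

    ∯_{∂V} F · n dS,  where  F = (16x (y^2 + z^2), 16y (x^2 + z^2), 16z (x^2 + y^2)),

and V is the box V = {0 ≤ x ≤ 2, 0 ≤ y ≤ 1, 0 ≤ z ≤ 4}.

By the divergence theorem,

    ∯_{∂V} F · n dS = ∭_V (∇ · F) dV.

Compute the divergence:
    ∇ · F = ∂F_x/∂x + ∂F_y/∂y + ∂F_z/∂z = 16y^2 + 16z^2 + 16x^2 + 16z^2 + 16x^2 + 16y^2 = 32x^2 + 32y^2 + 32z^2.

V is a rectangular box, so dV = dx dy dz with 0 ≤ x ≤ 2, 0 ≤ y ≤ 1, 0 ≤ z ≤ 4.

Integrate (32x^2 + 32y^2 + 32z^2) over V as an iterated integral:

    ∭_V (∇·F) dV = ∫_0^{2} ∫_0^{1} ∫_0^{4} (32x^2 + 32y^2 + 32z^2) dz dy dx.

Inner (z from 0 to 4): 128x^2 + 128y^2 + 2048/3.
Middle (y from 0 to 1): 128x^2 + 2176/3.
Outer (x from 0 to 2): 1792.

Therefore ∯_{∂V} F · n dS = 1792.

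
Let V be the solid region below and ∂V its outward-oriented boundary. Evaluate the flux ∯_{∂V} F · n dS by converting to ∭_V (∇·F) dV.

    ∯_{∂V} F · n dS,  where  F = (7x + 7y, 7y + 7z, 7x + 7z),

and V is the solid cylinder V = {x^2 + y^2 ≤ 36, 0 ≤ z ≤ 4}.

By the divergence theorem,

    ∯_{∂V} F · n dS = ∭_V (∇ · F) dV.

Compute the divergence:
    ∇ · F = ∂F_x/∂x + ∂F_y/∂y + ∂F_z/∂z = 7 + 7 + 7 = 21.

In cylindrical coordinates, x = r cos(θ), y = r sin(θ), z = z, dV = r dr dθ dz, with 0 ≤ r ≤ 6, 0 ≤ θ ≤ 2π, 0 ≤ z ≤ 4.

The integrand, after substitution and multiplying by the volume element, becomes (21) · r, so

    ∭_V (∇·F) dV = ∫_0^{2π} ∫_0^{6} ∫_0^{4} (21) · r dz dr dθ.

Inner (z from 0 to 4): 84r.
Middle (r from 0 to 6): 1512.
Outer (θ from 0 to 2π): 3024π.

Therefore ∯_{∂V} F · n dS = 3024π.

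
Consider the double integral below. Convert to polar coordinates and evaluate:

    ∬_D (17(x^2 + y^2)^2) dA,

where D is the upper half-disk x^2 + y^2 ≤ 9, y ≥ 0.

The region D is 0 ≤ r ≤ 3, 0 ≤ θ ≤ π in polar coordinates, where x = r cos(θ), y = r sin(θ), and dA = r dr dθ.

Under the substitution, the integrand becomes 17r^4, so

    ∬_D (17(x^2 + y^2)^2) dA = ∫_{0}^{π} ∫_{0}^{3} (17r^4) · r dr dθ.

Inner integral (in r): ∫_{0}^{3} (17r^4) · r dr = 4131/2.

Outer integral (in θ): ∫_{0}^{π} (4131/2) dθ = 4131π/2.

Therefore ∬_D (17(x^2 + y^2)^2) dA = 4131π/2.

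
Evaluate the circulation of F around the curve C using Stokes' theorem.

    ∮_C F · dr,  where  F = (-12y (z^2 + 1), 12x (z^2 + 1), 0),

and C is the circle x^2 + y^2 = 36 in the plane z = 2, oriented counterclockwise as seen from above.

Let S be the flat disk x^2 + y^2 ≤ 36 in the plane z = 2, with upward unit normal n̂ = ẑ. By Stokes' theorem,

    ∮_C F · dr = ∬_S (∇ × F) · n̂ dS = ∬_D (curl F)_z dA,

where D is the disk x^2 + y^2 ≤ 36.

Compute the curl of F = (-12y (z^2 + 1), 12x (z^2 + 1), 0):
    (∇ × F)_x = ∂F_z/∂y - ∂F_y/∂z = -24x z,
    (∇ × F)_y = ∂F_x/∂z - ∂F_z/∂x = -24y z,
    (∇ × F)_z = ∂F_y/∂x - ∂F_x/∂y = 24z^2 + 24.

On z = 2, (curl F)_z = 120.

Convert to polar (x = r cos θ, y = r sin θ, dA = r dr dθ); the integrand becomes 120, so

    ∬_D (curl F)_z dA = ∫_0^{2π} ∫_0^{6} (120) · r dr dθ.

Inner (r from 0 to 6): 2160.
Outer (θ from 0 to 2π): 4320π.

Therefore ∮_C F · dr = 4320π.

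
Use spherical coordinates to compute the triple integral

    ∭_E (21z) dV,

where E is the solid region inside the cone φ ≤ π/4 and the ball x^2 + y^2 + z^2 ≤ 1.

In spherical coordinates, x = ρ sin(φ) cos(θ), y = ρ sin(φ) sin(θ), z = ρ cos(φ), and dV = ρ^2 sin(φ) dρ dφ dθ.

The integrand becomes 21ρ cos(φ), so

    ∭_E (21z) dV = ∫_{0}^{2π} ∫_{0}^{π/4} ∫_{0}^{1} (21ρ cos(φ)) · ρ^2 sin(φ) dρ dφ dθ.

Inner (ρ): 21sin(2φ)/8.
Middle (φ): 21/16.
Outer (θ): 21π/8.

Therefore the triple integral equals 21π/8.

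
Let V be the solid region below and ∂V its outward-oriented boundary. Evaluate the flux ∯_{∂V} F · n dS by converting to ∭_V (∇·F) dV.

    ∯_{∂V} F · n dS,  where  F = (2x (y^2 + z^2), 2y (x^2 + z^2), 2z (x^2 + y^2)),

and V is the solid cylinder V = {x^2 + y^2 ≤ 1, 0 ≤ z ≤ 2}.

By the divergence theorem,

    ∯_{∂V} F · n dS = ∭_V (∇ · F) dV.

Compute the divergence:
    ∇ · F = ∂F_x/∂x + ∂F_y/∂y + ∂F_z/∂z = 2y^2 + 2z^2 + 2x^2 + 2z^2 + 2x^2 + 2y^2 = 4x^2 + 4y^2 + 4z^2.

In cylindrical coordinates, x = r cos(θ), y = r sin(θ), z = z, dV = r dr dθ dz, with 0 ≤ r ≤ 1, 0 ≤ θ ≤ 2π, 0 ≤ z ≤ 2.

The integrand, after substitution and multiplying by the volume element, becomes (4r^2 + 4z^2) · r, so

    ∭_V (∇·F) dV = ∫_0^{2π} ∫_0^{1} ∫_0^{2} (4r^2 + 4z^2) · r dz dr dθ.

Inner (z from 0 to 2): 8r (r^2 + 4/3).
Middle (r from 0 to 1): 22/3.
Outer (θ from 0 to 2π): 44π/3.

Therefore ∯_{∂V} F · n dS = 44π/3.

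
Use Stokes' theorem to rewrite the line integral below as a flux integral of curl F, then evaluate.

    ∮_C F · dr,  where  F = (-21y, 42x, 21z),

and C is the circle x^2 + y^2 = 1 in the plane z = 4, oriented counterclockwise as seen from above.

Let S be the flat disk x^2 + y^2 ≤ 1 in the plane z = 4, with upward unit normal n̂ = ẑ. By Stokes' theorem,

    ∮_C F · dr = ∬_S (∇ × F) · n̂ dS = ∬_D (curl F)_z dA,

where D is the disk x^2 + y^2 ≤ 1.

Compute the curl of F = (-21y, 42x, 21z):
    (∇ × F)_x = ∂F_z/∂y - ∂F_y/∂z = 0,
    (∇ × F)_y = ∂F_x/∂z - ∂F_z/∂x = 0,
    (∇ × F)_z = ∂F_y/∂x - ∂F_x/∂y = 63.

On z = 4, (curl F)_z = 63.

Convert to polar (x = r cos θ, y = r sin θ, dA = r dr dθ); the integrand becomes 63, so

    ∬_D (curl F)_z dA = ∫_0^{2π} ∫_0^{1} (63) · r dr dθ.

Inner (r from 0 to 1): 63/2.
Outer (θ from 0 to 2π): 63π.

Therefore ∮_C F · dr = 63π.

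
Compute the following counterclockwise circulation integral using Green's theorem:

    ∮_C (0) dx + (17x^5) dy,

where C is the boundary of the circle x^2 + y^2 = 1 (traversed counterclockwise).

Green's theorem converts the closed line integral into a double integral over the enclosed region D:

    ∮_C P dx + Q dy = ∬_D (∂Q/∂x - ∂P/∂y) dA.

Here P = 0, Q = 17x^5, so

    ∂Q/∂x = 85x^4,    ∂P/∂y = 0,
    ∂Q/∂x - ∂P/∂y = 85x^4.

D is the region x^2 + y^2 ≤ 1. Evaluating the double integral:

In polar coordinates (x = r cos θ, y = r sin θ, dA = r dr dθ) the integrand becomes 85r^4cos(θ)^4, so

    ∬_D (85x^4) dA = ∫_0^{2π} ∫_0^{1} (85r^4cos(θ)^4) · r dr dθ.

Inner (r from 0 to 1): 85cos(θ)^4/6.
Outer (θ from 0 to 2π): 85π/8.

Therefore ∮_C P dx + Q dy = 85π/8.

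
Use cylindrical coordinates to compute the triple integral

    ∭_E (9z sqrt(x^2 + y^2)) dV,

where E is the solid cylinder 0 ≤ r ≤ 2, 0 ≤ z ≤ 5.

In cylindrical coordinates, x = r cos(θ), y = r sin(θ), z = z, and dV = r dr dθ dz.

The integrand becomes 9r z, so

    ∭_E (9z sqrt(x^2 + y^2)) dV = ∫_{0}^{2π} ∫_{0}^{2} ∫_{0}^{5} (9r z) · r dz dr dθ.

Inner (z): 225r^2/2.
Middle (r from 0 to 2): 300.
Outer (θ): 600π.

Therefore the triple integral equals 600π.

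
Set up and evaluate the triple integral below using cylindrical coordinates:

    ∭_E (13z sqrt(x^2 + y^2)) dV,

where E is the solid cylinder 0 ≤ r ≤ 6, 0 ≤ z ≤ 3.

In cylindrical coordinates, x = r cos(θ), y = r sin(θ), z = z, and dV = r dr dθ dz.

The integrand becomes 13r z, so

    ∭_E (13z sqrt(x^2 + y^2)) dV = ∫_{0}^{2π} ∫_{0}^{6} ∫_{0}^{3} (13r z) · r dz dr dθ.

Inner (z): 117r^2/2.
Middle (r from 0 to 6): 4212.
Outer (θ): 8424π.

Therefore the triple integral equals 8424π.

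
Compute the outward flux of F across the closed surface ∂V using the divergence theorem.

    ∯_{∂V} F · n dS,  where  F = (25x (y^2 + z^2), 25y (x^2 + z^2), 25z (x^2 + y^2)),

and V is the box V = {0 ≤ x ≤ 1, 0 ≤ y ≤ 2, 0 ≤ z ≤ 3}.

By the divergence theorem,

    ∯_{∂V} F · n dS = ∭_V (∇ · F) dV.

Compute the divergence:
    ∇ · F = ∂F_x/∂x + ∂F_y/∂y + ∂F_z/∂z = 25y^2 + 25z^2 + 25x^2 + 25z^2 + 25x^2 + 25y^2 = 50x^2 + 50y^2 + 50z^2.

V is a rectangular box, so dV = dx dy dz with 0 ≤ x ≤ 1, 0 ≤ y ≤ 2, 0 ≤ z ≤ 3.

Integrate (50x^2 + 50y^2 + 50z^2) over V as an iterated integral:

    ∭_V (∇·F) dV = ∫_0^{1} ∫_0^{2} ∫_0^{3} (50x^2 + 50y^2 + 50z^2) dz dy dx.

Inner (z from 0 to 3): 150x^2 + 150y^2 + 450.
Middle (y from 0 to 2): 300x^2 + 1300.
Outer (x from 0 to 1): 1400.

Therefore ∯_{∂V} F · n dS = 1400.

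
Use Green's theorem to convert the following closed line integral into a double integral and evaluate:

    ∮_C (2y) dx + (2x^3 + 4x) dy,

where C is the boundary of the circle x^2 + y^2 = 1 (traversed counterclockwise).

Green's theorem converts the closed line integral into a double integral over the enclosed region D:

    ∮_C P dx + Q dy = ∬_D (∂Q/∂x - ∂P/∂y) dA.

Here P = 2y, Q = 2x^3 + 4x, so

    ∂Q/∂x = 6x^2 + 4,    ∂P/∂y = 2,
    ∂Q/∂x - ∂P/∂y = 6x^2 + 2.

D is the region x^2 + y^2 ≤ 1. Evaluating the double integral:

In polar coordinates (x = r cos θ, y = r sin θ, dA = r dr dθ) the integrand becomes 6r^2cos(θ)^2 + 2, so

    ∬_D (6x^2 + 2) dA = ∫_0^{2π} ∫_0^{1} (6r^2cos(θ)^2 + 2) · r dr dθ.

Inner (r from 0 to 1): 3cos(θ)^2/2 + 1.
Outer (θ from 0 to 2π): 7π/2.

Therefore ∮_C P dx + Q dy = 7π/2.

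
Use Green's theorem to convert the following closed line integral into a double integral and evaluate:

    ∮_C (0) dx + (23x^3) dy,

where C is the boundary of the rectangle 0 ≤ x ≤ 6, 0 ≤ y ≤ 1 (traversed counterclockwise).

Green's theorem converts the closed line integral into a double integral over the enclosed region D:

    ∮_C P dx + Q dy = ∬_D (∂Q/∂x - ∂P/∂y) dA.

Here P = 0, Q = 23x^3, so

    ∂Q/∂x = 69x^2,    ∂P/∂y = 0,
    ∂Q/∂x - ∂P/∂y = 69x^2.

D is the region 0 ≤ x ≤ 6, 0 ≤ y ≤ 1. Evaluating the double integral:

    ∬_D (69x^2) dA = ∫_0^{6} ∫_0^{1} (69x^2) dy dx.

Inner (y from 0 to 1): 69x^2.
Outer (x from 0 to 6): 4968.

Therefore ∮_C P dx + Q dy = 4968.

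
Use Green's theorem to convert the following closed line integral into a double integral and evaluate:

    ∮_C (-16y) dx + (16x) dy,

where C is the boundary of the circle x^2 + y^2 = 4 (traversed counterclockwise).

Green's theorem converts the closed line integral into a double integral over the enclosed region D:

    ∮_C P dx + Q dy = ∬_D (∂Q/∂x - ∂P/∂y) dA.

Here P = -16y, Q = 16x, so

    ∂Q/∂x = 16,    ∂P/∂y = -16,
    ∂Q/∂x - ∂P/∂y = 32.

D is the region x^2 + y^2 ≤ 4. Evaluating the double integral:

In polar coordinates (x = r cos θ, y = r sin θ, dA = r dr dθ) the integrand becomes 32, so

    ∬_D (32) dA = ∫_0^{2π} ∫_0^{2} (32) · r dr dθ.

Inner (r from 0 to 2): 64.
Outer (θ from 0 to 2π): 128π.

Therefore ∮_C P dx + Q dy = 128π.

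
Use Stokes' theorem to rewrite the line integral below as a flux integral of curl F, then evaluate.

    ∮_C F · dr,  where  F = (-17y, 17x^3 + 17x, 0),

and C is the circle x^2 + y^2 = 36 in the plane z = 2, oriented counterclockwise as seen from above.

Let S be the flat disk x^2 + y^2 ≤ 36 in the plane z = 2, with upward unit normal n̂ = ẑ. By Stokes' theorem,

    ∮_C F · dr = ∬_S (∇ × F) · n̂ dS = ∬_D (curl F)_z dA,

where D is the disk x^2 + y^2 ≤ 36.

Compute the curl of F = (-17y, 17x^3 + 17x, 0):
    (∇ × F)_x = ∂F_z/∂y - ∂F_y/∂z = 0,
    (∇ × F)_y = ∂F_x/∂z - ∂F_z/∂x = 0,
    (∇ × F)_z = ∂F_y/∂x - ∂F_x/∂y = 51x^2 + 34.

On z = 2, (curl F)_z = 51x^2 + 34.

Convert to polar (x = r cos θ, y = r sin θ, dA = r dr dθ); the integrand becomes 51r^2cos(θ)^2 + 34, so

    ∬_D (curl F)_z dA = ∫_0^{2π} ∫_0^{6} (51r^2cos(θ)^2 + 34) · r dr dθ.

Inner (r from 0 to 6): 16524cos(θ)^2 + 612.
Outer (θ from 0 to 2π): 17748π.

Therefore ∮_C F · dr = 17748π.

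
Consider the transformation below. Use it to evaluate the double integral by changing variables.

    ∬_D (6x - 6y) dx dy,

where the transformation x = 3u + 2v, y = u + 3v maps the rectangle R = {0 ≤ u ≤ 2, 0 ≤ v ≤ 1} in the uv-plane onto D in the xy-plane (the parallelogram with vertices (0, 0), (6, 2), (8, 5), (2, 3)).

Compute the Jacobian determinant of (x, y) with respect to (u, v):

    ∂(x,y)/∂(u,v) = | 3  2 | = (3)(3) - (2)(1) = 7.
                   | 1  3 |

Its absolute value is |J| = 7 (the area scaling factor).

Substituting x = 3u + 2v, y = u + 3v into the integrand,

    6x - 6y → 12u - 6v,

so the integral becomes

    ∬_R (12u - 6v) · |J| du dv = ∫_0^2 ∫_0^1 (84u - 42v) dv du.

Inner (v): 84u - 21.
Outer (u): 126.

Therefore ∬_D (6x - 6y) dx dy = 126.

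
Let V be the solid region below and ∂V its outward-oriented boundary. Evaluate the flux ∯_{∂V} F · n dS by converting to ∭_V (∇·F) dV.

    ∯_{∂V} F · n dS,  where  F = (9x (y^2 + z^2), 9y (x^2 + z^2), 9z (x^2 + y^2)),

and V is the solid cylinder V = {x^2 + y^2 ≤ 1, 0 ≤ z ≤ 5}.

By the divergence theorem,

    ∯_{∂V} F · n dS = ∭_V (∇ · F) dV.

Compute the divergence:
    ∇ · F = ∂F_x/∂x + ∂F_y/∂y + ∂F_z/∂z = 9y^2 + 9z^2 + 9x^2 + 9z^2 + 9x^2 + 9y^2 = 18x^2 + 18y^2 + 18z^2.

In cylindrical coordinates, x = r cos(θ), y = r sin(θ), z = z, dV = r dr dθ dz, with 0 ≤ r ≤ 1, 0 ≤ θ ≤ 2π, 0 ≤ z ≤ 5.

The integrand, after substitution and multiplying by the volume element, becomes (18r^2 + 18z^2) · r, so

    ∭_V (∇·F) dV = ∫_0^{2π} ∫_0^{1} ∫_0^{5} (18r^2 + 18z^2) · r dz dr dθ.

Inner (z from 0 to 5): 90r^3 + 750r.
Middle (r from 0 to 1): 795/2.
Outer (θ from 0 to 2π): 795π.

Therefore ∯_{∂V} F · n dS = 795π.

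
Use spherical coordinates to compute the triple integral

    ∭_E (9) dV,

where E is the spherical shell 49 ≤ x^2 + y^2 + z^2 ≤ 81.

In spherical coordinates, x = ρ sin(φ) cos(θ), y = ρ sin(φ) sin(θ), z = ρ cos(φ), and dV = ρ^2 sin(φ) dρ dφ dθ.

The integrand becomes 9, so

    ∭_E (9) dV = ∫_{0}^{2π} ∫_{0}^{π} ∫_{7}^{9} (9) · ρ^2 sin(φ) dρ dφ dθ.

Inner (ρ): 1158sin(φ).
Middle (φ): 2316.
Outer (θ): 4632π.

Therefore the triple integral equals 4632π.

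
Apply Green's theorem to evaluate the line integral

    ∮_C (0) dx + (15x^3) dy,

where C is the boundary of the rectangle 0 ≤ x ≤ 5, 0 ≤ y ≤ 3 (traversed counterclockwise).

Green's theorem converts the closed line integral into a double integral over the enclosed region D:

    ∮_C P dx + Q dy = ∬_D (∂Q/∂x - ∂P/∂y) dA.

Here P = 0, Q = 15x^3, so

    ∂Q/∂x = 45x^2,    ∂P/∂y = 0,
    ∂Q/∂x - ∂P/∂y = 45x^2.

D is the region 0 ≤ x ≤ 5, 0 ≤ y ≤ 3. Evaluating the double integral:

    ∬_D (45x^2) dA = ∫_0^{5} ∫_0^{3} (45x^2) dy dx.

Inner (y from 0 to 3): 135x^2.
Outer (x from 0 to 5): 5625.

Therefore ∮_C P dx + Q dy = 5625.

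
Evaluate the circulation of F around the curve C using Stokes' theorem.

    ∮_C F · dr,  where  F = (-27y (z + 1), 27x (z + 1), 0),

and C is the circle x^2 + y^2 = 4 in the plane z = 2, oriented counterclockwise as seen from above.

Let S be the flat disk x^2 + y^2 ≤ 4 in the plane z = 2, with upward unit normal n̂ = ẑ. By Stokes' theorem,

    ∮_C F · dr = ∬_S (∇ × F) · n̂ dS = ∬_D (curl F)_z dA,

where D is the disk x^2 + y^2 ≤ 4.

Compute the curl of F = (-27y (z + 1), 27x (z + 1), 0):
    (∇ × F)_x = ∂F_z/∂y - ∂F_y/∂z = -27x,
    (∇ × F)_y = ∂F_x/∂z - ∂F_z/∂x = -27y,
    (∇ × F)_z = ∂F_y/∂x - ∂F_x/∂y = 54z + 54.

On z = 2, (curl F)_z = 162.

Convert to polar (x = r cos θ, y = r sin θ, dA = r dr dθ); the integrand becomes 162, so

    ∬_D (curl F)_z dA = ∫_0^{2π} ∫_0^{2} (162) · r dr dθ.

Inner (r from 0 to 2): 324.
Outer (θ from 0 to 2π): 648π.

Therefore ∮_C F · dr = 648π.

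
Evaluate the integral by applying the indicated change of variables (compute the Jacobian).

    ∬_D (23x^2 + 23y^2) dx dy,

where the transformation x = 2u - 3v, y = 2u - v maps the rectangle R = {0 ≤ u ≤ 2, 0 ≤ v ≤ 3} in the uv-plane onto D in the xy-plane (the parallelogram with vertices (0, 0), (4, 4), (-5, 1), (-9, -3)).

Compute the Jacobian determinant of (x, y) with respect to (u, v):

    ∂(x,y)/∂(u,v) = | 2  -3 | = (2)(-1) - (-3)(2) = 4.
                   | 2  -1 |

Its absolute value is |J| = 4 (the area scaling factor).

Substituting x = 2u - 3v, y = 2u - v into the integrand,

    23x^2 + 23y^2 → 184u^2 - 368u v + 230v^2,

so the integral becomes

    ∬_R (184u^2 - 368u v + 230v^2) · |J| du dv = ∫_0^2 ∫_0^3 (736u^2 - 1472u v + 920v^2) dv du.

Inner (v): 2208u^2 - 6624u + 8280.
Outer (u): 9200.

Therefore ∬_D (23x^2 + 23y^2) dx dy = 9200.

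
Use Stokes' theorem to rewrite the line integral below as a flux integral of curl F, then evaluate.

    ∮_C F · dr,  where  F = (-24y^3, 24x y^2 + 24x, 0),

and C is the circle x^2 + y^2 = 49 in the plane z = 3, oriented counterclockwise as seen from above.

Let S be the flat disk x^2 + y^2 ≤ 49 in the plane z = 3, with upward unit normal n̂ = ẑ. By Stokes' theorem,

    ∮_C F · dr = ∬_S (∇ × F) · n̂ dS = ∬_D (curl F)_z dA,

where D is the disk x^2 + y^2 ≤ 49.

Compute the curl of F = (-24y^3, 24x y^2 + 24x, 0):
    (∇ × F)_x = ∂F_z/∂y - ∂F_y/∂z = 0,
    (∇ × F)_y = ∂F_x/∂z - ∂F_z/∂x = 0,
    (∇ × F)_z = ∂F_y/∂x - ∂F_x/∂y = 96y^2 + 24.

On z = 3, (curl F)_z = 96y^2 + 24.

Convert to polar (x = r cos θ, y = r sin θ, dA = r dr dθ); the integrand becomes 96r^2sin(θ)^2 + 24, so

    ∬_D (curl F)_z dA = ∫_0^{2π} ∫_0^{7} (96r^2sin(θ)^2 + 24) · r dr dθ.

Inner (r from 0 to 7): 57624sin(θ)^2 + 588.
Outer (θ from 0 to 2π): 58800π.

Therefore ∮_C F · dr = 58800π.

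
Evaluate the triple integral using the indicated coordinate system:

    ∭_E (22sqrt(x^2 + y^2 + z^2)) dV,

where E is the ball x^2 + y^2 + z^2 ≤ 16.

In spherical coordinates, x = ρ sin(φ) cos(θ), y = ρ sin(φ) sin(θ), z = ρ cos(φ), and dV = ρ^2 sin(φ) dρ dφ dθ.

The integrand becomes 22ρ, so

    ∭_E (22sqrt(x^2 + y^2 + z^2)) dV = ∫_{0}^{2π} ∫_{0}^{π} ∫_{0}^{4} (22ρ) · ρ^2 sin(φ) dρ dφ dθ.

Inner (ρ): 1408sin(φ).
Middle (φ): 2816.
Outer (θ): 5632π.

Therefore the triple integral equals 5632π.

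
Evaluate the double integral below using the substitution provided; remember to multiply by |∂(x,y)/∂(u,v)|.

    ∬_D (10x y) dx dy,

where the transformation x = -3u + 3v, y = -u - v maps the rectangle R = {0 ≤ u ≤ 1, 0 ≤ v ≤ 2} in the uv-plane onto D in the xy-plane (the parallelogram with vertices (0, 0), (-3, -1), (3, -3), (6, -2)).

Compute the Jacobian determinant of (x, y) with respect to (u, v):

    ∂(x,y)/∂(u,v) = | -3  3 | = (-3)(-1) - (3)(-1) = 6.
                   | -1  -1 |

Its absolute value is |J| = 6 (the area scaling factor).

Substituting x = -3u + 3v, y = -u - v into the integrand,

    10x y → 30u^2 - 30v^2,

so the integral becomes

    ∬_R (30u^2 - 30v^2) · |J| du dv = ∫_0^1 ∫_0^2 (180u^2 - 180v^2) dv du.

Inner (v): 360u^2 - 480.
Outer (u): -360.

Therefore ∬_D (10x y) dx dy = -360.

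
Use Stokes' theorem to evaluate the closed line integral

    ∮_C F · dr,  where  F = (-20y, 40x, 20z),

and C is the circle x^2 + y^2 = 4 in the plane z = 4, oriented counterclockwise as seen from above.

Let S be the flat disk x^2 + y^2 ≤ 4 in the plane z = 4, with upward unit normal n̂ = ẑ. By Stokes' theorem,

    ∮_C F · dr = ∬_S (∇ × F) · n̂ dS = ∬_D (curl F)_z dA,

where D is the disk x^2 + y^2 ≤ 4.

Compute the curl of F = (-20y, 40x, 20z):
    (∇ × F)_x = ∂F_z/∂y - ∂F_y/∂z = 0,
    (∇ × F)_y = ∂F_x/∂z - ∂F_z/∂x = 0,
    (∇ × F)_z = ∂F_y/∂x - ∂F_x/∂y = 60.

On z = 4, (curl F)_z = 60.

Convert to polar (x = r cos θ, y = r sin θ, dA = r dr dθ); the integrand becomes 60, so

    ∬_D (curl F)_z dA = ∫_0^{2π} ∫_0^{2} (60) · r dr dθ.

Inner (r from 0 to 2): 120.
Outer (θ from 0 to 2π): 240π.

Therefore ∮_C F · dr = 240π.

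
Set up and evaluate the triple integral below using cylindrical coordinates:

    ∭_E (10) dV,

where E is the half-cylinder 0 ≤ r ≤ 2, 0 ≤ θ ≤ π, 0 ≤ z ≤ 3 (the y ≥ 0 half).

In cylindrical coordinates, x = r cos(θ), y = r sin(θ), z = z, and dV = r dr dθ dz.

The integrand becomes 10, so

    ∭_E (10) dV = ∫_{0}^{π} ∫_{0}^{2} ∫_{0}^{3} (10) · r dz dr dθ.

Inner (z): 30r.
Middle (r from 0 to 2): 60.
Outer (θ): 60π.

Therefore the triple integral equals 60π.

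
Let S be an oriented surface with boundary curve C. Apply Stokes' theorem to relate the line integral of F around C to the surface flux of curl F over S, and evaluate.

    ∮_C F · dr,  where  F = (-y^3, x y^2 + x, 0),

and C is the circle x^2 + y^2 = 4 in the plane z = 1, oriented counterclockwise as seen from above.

Let S be the flat disk x^2 + y^2 ≤ 4 in the plane z = 1, with upward unit normal n̂ = ẑ. By Stokes' theorem,

    ∮_C F · dr = ∬_S (∇ × F) · n̂ dS = ∬_D (curl F)_z dA,

where D is the disk x^2 + y^2 ≤ 4.

Compute the curl of F = (-y^3, x y^2 + x, 0):
    (∇ × F)_x = ∂F_z/∂y - ∂F_y/∂z = 0,
    (∇ × F)_y = ∂F_x/∂z - ∂F_z/∂x = 0,
    (∇ × F)_z = ∂F_y/∂x - ∂F_x/∂y = 4y^2 + 1.

On z = 1, (curl F)_z = 4y^2 + 1.

Convert to polar (x = r cos θ, y = r sin θ, dA = r dr dθ); the integrand becomes 4r^2sin(θ)^2 + 1, so

    ∬_D (curl F)_z dA = ∫_0^{2π} ∫_0^{2} (4r^2sin(θ)^2 + 1) · r dr dθ.

Inner (r from 0 to 2): 16sin(θ)^2 + 2.
Outer (θ from 0 to 2π): 20π.

Therefore ∮_C F · dr = 20π.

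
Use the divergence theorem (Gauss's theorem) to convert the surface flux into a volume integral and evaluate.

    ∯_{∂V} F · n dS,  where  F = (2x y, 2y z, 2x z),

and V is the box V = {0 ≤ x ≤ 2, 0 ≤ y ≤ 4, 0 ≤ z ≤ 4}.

By the divergence theorem,

    ∯_{∂V} F · n dS = ∭_V (∇ · F) dV.

Compute the divergence:
    ∇ · F = ∂F_x/∂x + ∂F_y/∂y + ∂F_z/∂z = 2y + 2z + 2x = 2x + 2y + 2z.

V is a rectangular box, so dV = dx dy dz with 0 ≤ x ≤ 2, 0 ≤ y ≤ 4, 0 ≤ z ≤ 4.

Integrate (2x + 2y + 2z) over V as an iterated integral:

    ∭_V (∇·F) dV = ∫_0^{2} ∫_0^{4} ∫_0^{4} (2x + 2y + 2z) dz dy dx.

Inner (z from 0 to 4): 8x + 8y + 16.
Middle (y from 0 to 4): 32x + 128.
Outer (x from 0 to 2): 320.

Therefore ∯_{∂V} F · n dS = 320.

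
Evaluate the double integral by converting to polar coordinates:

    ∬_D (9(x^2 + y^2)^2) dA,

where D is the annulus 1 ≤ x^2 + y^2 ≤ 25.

The region D is 1 ≤ r ≤ 5, 0 ≤ θ ≤ 2π in polar coordinates, where x = r cos(θ), y = r sin(θ), and dA = r dr dθ.

Under the substitution, the integrand becomes 9r^4, so

    ∬_D (9(x^2 + y^2)^2) dA = ∫_{0}^{2π} ∫_{1}^{5} (9r^4) · r dr dθ.

Inner integral (in r): ∫_{1}^{5} (9r^4) · r dr = 23436.

Outer integral (in θ): ∫_{0}^{2π} (23436) dθ = 46872π.

Therefore ∬_D (9(x^2 + y^2)^2) dA = 46872π.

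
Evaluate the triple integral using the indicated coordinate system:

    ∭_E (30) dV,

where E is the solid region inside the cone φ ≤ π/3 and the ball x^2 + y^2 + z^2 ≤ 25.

In spherical coordinates, x = ρ sin(φ) cos(θ), y = ρ sin(φ) sin(θ), z = ρ cos(φ), and dV = ρ^2 sin(φ) dρ dφ dθ.

The integrand becomes 30, so

    ∭_E (30) dV = ∫_{0}^{2π} ∫_{0}^{π/3} ∫_{0}^{5} (30) · ρ^2 sin(φ) dρ dφ dθ.

Inner (ρ): 1250sin(φ).
Middle (φ): 625.
Outer (θ): 1250π.

Therefore the triple integral equals 1250π.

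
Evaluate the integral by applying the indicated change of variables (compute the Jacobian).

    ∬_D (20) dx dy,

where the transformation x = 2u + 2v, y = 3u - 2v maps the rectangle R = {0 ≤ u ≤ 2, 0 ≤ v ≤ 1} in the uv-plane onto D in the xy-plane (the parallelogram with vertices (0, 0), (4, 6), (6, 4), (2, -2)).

Compute the Jacobian determinant of (x, y) with respect to (u, v):

    ∂(x,y)/∂(u,v) = | 2  2 | = (2)(-2) - (2)(3) = -10.
                   | 3  -2 |

Its absolute value is |J| = 10 (the area scaling factor).

Substituting x = 2u + 2v, y = 3u - 2v into the integrand,

    20 → 20,

so the integral becomes

    ∬_R (20) · |J| du dv = ∫_0^2 ∫_0^1 (200) dv du.

Inner (v): 200.
Outer (u): 400.

Therefore ∬_D (20) dx dy = 400.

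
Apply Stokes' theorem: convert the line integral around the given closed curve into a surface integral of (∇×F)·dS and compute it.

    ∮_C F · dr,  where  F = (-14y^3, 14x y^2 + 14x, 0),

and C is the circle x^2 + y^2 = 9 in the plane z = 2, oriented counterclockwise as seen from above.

Let S be the flat disk x^2 + y^2 ≤ 9 in the plane z = 2, with upward unit normal n̂ = ẑ. By Stokes' theorem,

    ∮_C F · dr = ∬_S (∇ × F) · n̂ dS = ∬_D (curl F)_z dA,

where D is the disk x^2 + y^2 ≤ 9.

Compute the curl of F = (-14y^3, 14x y^2 + 14x, 0):
    (∇ × F)_x = ∂F_z/∂y - ∂F_y/∂z = 0,
    (∇ × F)_y = ∂F_x/∂z - ∂F_z/∂x = 0,
    (∇ × F)_z = ∂F_y/∂x - ∂F_x/∂y = 56y^2 + 14.

On z = 2, (curl F)_z = 56y^2 + 14.

Convert to polar (x = r cos θ, y = r sin θ, dA = r dr dθ); the integrand becomes 56r^2sin(θ)^2 + 14, so

    ∬_D (curl F)_z dA = ∫_0^{2π} ∫_0^{3} (56r^2sin(θ)^2 + 14) · r dr dθ.

Inner (r from 0 to 3): 1134sin(θ)^2 + 63.
Outer (θ from 0 to 2π): 1260π.

Therefore ∮_C F · dr = 1260π.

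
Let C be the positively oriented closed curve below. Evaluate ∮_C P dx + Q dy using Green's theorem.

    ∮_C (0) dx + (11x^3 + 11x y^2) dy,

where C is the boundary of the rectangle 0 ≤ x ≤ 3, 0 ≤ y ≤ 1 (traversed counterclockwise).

Green's theorem converts the closed line integral into a double integral over the enclosed region D:

    ∮_C P dx + Q dy = ∬_D (∂Q/∂x - ∂P/∂y) dA.

Here P = 0, Q = 11x^3 + 11x y^2, so

    ∂Q/∂x = 33x^2 + 11y^2,    ∂P/∂y = 0,
    ∂Q/∂x - ∂P/∂y = 33x^2 + 11y^2.

D is the region 0 ≤ x ≤ 3, 0 ≤ y ≤ 1. Evaluating the double integral:

    ∬_D (33x^2 + 11y^2) dA = ∫_0^{3} ∫_0^{1} (33x^2 + 11y^2) dy dx.

Inner (y from 0 to 1): 33x^2 + 11/3.
Outer (x from 0 to 3): 308.

Therefore ∮_C P dx + Q dy = 308.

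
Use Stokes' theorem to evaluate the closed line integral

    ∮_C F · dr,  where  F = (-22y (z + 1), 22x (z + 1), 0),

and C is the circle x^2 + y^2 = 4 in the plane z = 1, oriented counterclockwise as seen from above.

Let S be the flat disk x^2 + y^2 ≤ 4 in the plane z = 1, with upward unit normal n̂ = ẑ. By Stokes' theorem,

    ∮_C F · dr = ∬_S (∇ × F) · n̂ dS = ∬_D (curl F)_z dA,

where D is the disk x^2 + y^2 ≤ 4.

Compute the curl of F = (-22y (z + 1), 22x (z + 1), 0):
    (∇ × F)_x = ∂F_z/∂y - ∂F_y/∂z = -22x,
    (∇ × F)_y = ∂F_x/∂z - ∂F_z/∂x = -22y,
    (∇ × F)_z = ∂F_y/∂x - ∂F_x/∂y = 44z + 44.

On z = 1, (curl F)_z = 88.

Convert to polar (x = r cos θ, y = r sin θ, dA = r dr dθ); the integrand becomes 88, so

    ∬_D (curl F)_z dA = ∫_0^{2π} ∫_0^{2} (88) · r dr dθ.

Inner (r from 0 to 2): 176.
Outer (θ from 0 to 2π): 352π.

Therefore ∮_C F · dr = 352π.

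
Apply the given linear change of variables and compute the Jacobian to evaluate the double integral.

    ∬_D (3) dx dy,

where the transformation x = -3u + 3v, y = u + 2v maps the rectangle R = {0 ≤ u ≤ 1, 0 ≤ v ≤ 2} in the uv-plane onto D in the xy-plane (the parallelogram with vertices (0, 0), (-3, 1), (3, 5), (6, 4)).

Compute the Jacobian determinant of (x, y) with respect to (u, v):

    ∂(x,y)/∂(u,v) = | -3  3 | = (-3)(2) - (3)(1) = -9.
                   | 1  2 |

Its absolute value is |J| = 9 (the area scaling factor).

Substituting x = -3u + 3v, y = u + 2v into the integrand,

    3 → 3,

so the integral becomes

    ∬_R (3) · |J| du dv = ∫_0^1 ∫_0^2 (27) dv du.

Inner (v): 54.
Outer (u): 54.

Therefore ∬_D (3) dx dy = 54.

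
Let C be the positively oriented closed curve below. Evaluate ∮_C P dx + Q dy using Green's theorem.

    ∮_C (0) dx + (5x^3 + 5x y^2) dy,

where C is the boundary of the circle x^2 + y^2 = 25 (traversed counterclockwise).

Green's theorem converts the closed line integral into a double integral over the enclosed region D:

    ∮_C P dx + Q dy = ∬_D (∂Q/∂x - ∂P/∂y) dA.

Here P = 0, Q = 5x^3 + 5x y^2, so

    ∂Q/∂x = 15x^2 + 5y^2,    ∂P/∂y = 0,
    ∂Q/∂x - ∂P/∂y = 15x^2 + 5y^2.

D is the region x^2 + y^2 ≤ 25. Evaluating the double integral:

In polar coordinates (x = r cos θ, y = r sin θ, dA = r dr dθ) the integrand becomes 5r^2(cos(2θ) + 2), so

    ∬_D (15x^2 + 5y^2) dA = ∫_0^{2π} ∫_0^{5} (5r^2(cos(2θ) + 2)) · r dr dθ.

Inner (r from 0 to 5): 3125cos(2θ)/4 + 3125/2.
Outer (θ from 0 to 2π): 3125π.

Therefore ∮_C P dx + Q dy = 3125π.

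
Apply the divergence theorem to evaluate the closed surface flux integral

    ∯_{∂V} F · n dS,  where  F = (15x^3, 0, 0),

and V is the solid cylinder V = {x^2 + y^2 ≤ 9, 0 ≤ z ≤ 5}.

By the divergence theorem,

    ∯_{∂V} F · n dS = ∭_V (∇ · F) dV.

Compute the divergence:
    ∇ · F = ∂F_x/∂x + ∂F_y/∂y + ∂F_z/∂z = 45x^2 + 0 + 0 = 45x^2.

In cylindrical coordinates, x = r cos(θ), y = r sin(θ), z = z, dV = r dr dθ dz, with 0 ≤ r ≤ 3, 0 ≤ θ ≤ 2π, 0 ≤ z ≤ 5.

The integrand, after substitution and multiplying by the volume element, becomes (45r^2cos(θ)^2) · r, so

    ∭_V (∇·F) dV = ∫_0^{2π} ∫_0^{3} ∫_0^{5} (45r^2cos(θ)^2) · r dz dr dθ.

Inner (z from 0 to 5): 225r^3cos(θ)^2.
Middle (r from 0 to 3): 18225cos(θ)^2/4.
Outer (θ from 0 to 2π): 18225π/4.

Therefore ∯_{∂V} F · n dS = 18225π/4.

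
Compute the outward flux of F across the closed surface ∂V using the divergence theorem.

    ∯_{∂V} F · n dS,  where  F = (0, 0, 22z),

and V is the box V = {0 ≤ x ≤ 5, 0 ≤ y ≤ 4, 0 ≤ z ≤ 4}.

By the divergence theorem,

    ∯_{∂V} F · n dS = ∭_V (∇ · F) dV.

Compute the divergence:
    ∇ · F = ∂F_x/∂x + ∂F_y/∂y + ∂F_z/∂z = 0 + 0 + 22 = 22.

V is a rectangular box, so dV = dx dy dz with 0 ≤ x ≤ 5, 0 ≤ y ≤ 4, 0 ≤ z ≤ 4.

Integrate (22) over V as an iterated integral:

    ∭_V (∇·F) dV = ∫_0^{5} ∫_0^{4} ∫_0^{4} (22) dz dy dx.

Inner (z from 0 to 4): 88.
Middle (y from 0 to 4): 352.
Outer (x from 0 to 5): 1760.

Therefore ∯_{∂V} F · n dS = 1760.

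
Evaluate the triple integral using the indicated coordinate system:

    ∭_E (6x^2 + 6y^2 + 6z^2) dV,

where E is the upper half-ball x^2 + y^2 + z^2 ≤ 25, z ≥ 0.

In spherical coordinates, x = ρ sin(φ) cos(θ), y = ρ sin(φ) sin(θ), z = ρ cos(φ), and dV = ρ^2 sin(φ) dρ dφ dθ.

The integrand becomes 6ρ^2, so

    ∭_E (6x^2 + 6y^2 + 6z^2) dV = ∫_{0}^{2π} ∫_{0}^{π/2} ∫_{0}^{5} (6ρ^2) · ρ^2 sin(φ) dρ dφ dθ.

Inner (ρ): 3750sin(φ).
Middle (φ): 3750.
Outer (θ): 7500π.

Therefore the triple integral equals 7500π.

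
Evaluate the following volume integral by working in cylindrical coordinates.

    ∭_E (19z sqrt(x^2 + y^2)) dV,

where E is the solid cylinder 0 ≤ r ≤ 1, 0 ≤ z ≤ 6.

In cylindrical coordinates, x = r cos(θ), y = r sin(θ), z = z, and dV = r dr dθ dz.

The integrand becomes 19r z, so

    ∭_E (19z sqrt(x^2 + y^2)) dV = ∫_{0}^{2π} ∫_{0}^{1} ∫_{0}^{6} (19r z) · r dz dr dθ.

Inner (z): 342r^2.
Middle (r from 0 to 1): 114.
Outer (θ): 228π.

Therefore the triple integral equals 228π.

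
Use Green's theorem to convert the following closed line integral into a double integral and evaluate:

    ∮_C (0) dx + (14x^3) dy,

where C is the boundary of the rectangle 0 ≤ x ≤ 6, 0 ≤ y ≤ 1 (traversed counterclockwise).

Green's theorem converts the closed line integral into a double integral over the enclosed region D:

    ∮_C P dx + Q dy = ∬_D (∂Q/∂x - ∂P/∂y) dA.

Here P = 0, Q = 14x^3, so

    ∂Q/∂x = 42x^2,    ∂P/∂y = 0,
    ∂Q/∂x - ∂P/∂y = 42x^2.

D is the region 0 ≤ x ≤ 6, 0 ≤ y ≤ 1. Evaluating the double integral:

    ∬_D (42x^2) dA = ∫_0^{6} ∫_0^{1} (42x^2) dy dx.

Inner (y from 0 to 1): 42x^2.
Outer (x from 0 to 6): 3024.

Therefore ∮_C P dx + Q dy = 3024.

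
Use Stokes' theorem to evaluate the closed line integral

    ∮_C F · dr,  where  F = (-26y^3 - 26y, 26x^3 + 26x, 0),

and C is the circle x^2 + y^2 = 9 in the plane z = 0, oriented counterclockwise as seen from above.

Let S be the flat disk x^2 + y^2 ≤ 9 in the plane z = 0, with upward unit normal n̂ = ẑ. By Stokes' theorem,

    ∮_C F · dr = ∬_S (∇ × F) · n̂ dS = ∬_D (curl F)_z dA,

where D is the disk x^2 + y^2 ≤ 9.

Compute the curl of F = (-26y^3 - 26y, 26x^3 + 26x, 0):
    (∇ × F)_x = ∂F_z/∂y - ∂F_y/∂z = 0,
    (∇ × F)_y = ∂F_x/∂z - ∂F_z/∂x = 0,
    (∇ × F)_z = ∂F_y/∂x - ∂F_x/∂y = 78x^2 + 78y^2 + 52.

On z = 0, (curl F)_z = 78x^2 + 78y^2 + 52.

Convert to polar (x = r cos θ, y = r sin θ, dA = r dr dθ); the integrand becomes 78r^2 + 52, so

    ∬_D (curl F)_z dA = ∫_0^{2π} ∫_0^{3} (78r^2 + 52) · r dr dθ.

Inner (r from 0 to 3): 3627/2.
Outer (θ from 0 to 2π): 3627π.

Therefore ∮_C F · dr = 3627π.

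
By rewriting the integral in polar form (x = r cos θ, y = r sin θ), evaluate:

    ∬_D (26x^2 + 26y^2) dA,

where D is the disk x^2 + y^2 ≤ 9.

The region D is 0 ≤ r ≤ 3, 0 ≤ θ ≤ 2π in polar coordinates, where x = r cos(θ), y = r sin(θ), and dA = r dr dθ.

Under the substitution, the integrand becomes 26r^2, so

    ∬_D (26x^2 + 26y^2) dA = ∫_{0}^{2π} ∫_{0}^{3} (26r^2) · r dr dθ.

Inner integral (in r): ∫_{0}^{3} (26r^2) · r dr = 1053/2.

Outer integral (in θ): ∫_{0}^{2π} (1053/2) dθ = 1053π.

Therefore ∬_D (26x^2 + 26y^2) dA = 1053π.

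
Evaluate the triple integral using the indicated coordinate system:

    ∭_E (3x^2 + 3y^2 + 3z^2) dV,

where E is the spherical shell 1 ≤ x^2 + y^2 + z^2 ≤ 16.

In spherical coordinates, x = ρ sin(φ) cos(θ), y = ρ sin(φ) sin(θ), z = ρ cos(φ), and dV = ρ^2 sin(φ) dρ dφ dθ.

The integrand becomes 3ρ^2, so

    ∭_E (3x^2 + 3y^2 + 3z^2) dV = ∫_{0}^{2π} ∫_{0}^{π} ∫_{1}^{4} (3ρ^2) · ρ^2 sin(φ) dρ dφ dθ.

Inner (ρ): 3069sin(φ)/5.
Middle (φ): 6138/5.
Outer (θ): 12276π/5.

Therefore the triple integral equals 12276π/5.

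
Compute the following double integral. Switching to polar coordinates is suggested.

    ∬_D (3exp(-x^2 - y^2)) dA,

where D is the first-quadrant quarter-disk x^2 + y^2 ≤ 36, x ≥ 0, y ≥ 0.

The region D is 0 ≤ r ≤ 6, 0 ≤ θ ≤ π/2 in polar coordinates, where x = r cos(θ), y = r sin(θ), and dA = r dr dθ.

Under the substitution, the integrand becomes 3exp(-r^2), so

    ∬_D (3exp(-x^2 - y^2)) dA = ∫_{0}^{π/2} ∫_{0}^{6} (3exp(-r^2)) · r dr dθ.

Inner integral (in r): ∫_{0}^{6} (3exp(-r^2)) · r dr = 3/2 - 3exp(-36)/2.

Outer integral (in θ): ∫_{0}^{π/2} (3/2 - 3exp(-36)/2) dθ = -3π (1 - exp(36))exp(-36)/4.

Therefore ∬_D (3exp(-x^2 - y^2)) dA = -3π (1 - exp(36))exp(-36)/4.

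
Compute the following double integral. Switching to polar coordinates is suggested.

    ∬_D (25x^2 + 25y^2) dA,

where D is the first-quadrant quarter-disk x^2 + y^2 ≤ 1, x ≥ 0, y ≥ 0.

The region D is 0 ≤ r ≤ 1, 0 ≤ θ ≤ π/2 in polar coordinates, where x = r cos(θ), y = r sin(θ), and dA = r dr dθ.

Under the substitution, the integrand becomes 25r^2, so

    ∬_D (25x^2 + 25y^2) dA = ∫_{0}^{π/2} ∫_{0}^{1} (25r^2) · r dr dθ.

Inner integral (in r): ∫_{0}^{1} (25r^2) · r dr = 25/4.

Outer integral (in θ): ∫_{0}^{π/2} (25/4) dθ = 25π/8.

Therefore ∬_D (25x^2 + 25y^2) dA = 25π/8.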